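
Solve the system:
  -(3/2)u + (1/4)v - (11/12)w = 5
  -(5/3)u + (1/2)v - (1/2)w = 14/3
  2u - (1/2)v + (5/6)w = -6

infinitely many solutions

Row-reduce:
R1 ← R1 / (-3/2).
R2 ← R2 + 5/3·R1.
R3 ← R3 − 2·R1.
R2 ← R2 / (2/9).
R1 ← R1 + 1/6·R2.
R3 ← R3 + 1/6·R2.
Rank is 2 with 3 unknowns, leaving w free.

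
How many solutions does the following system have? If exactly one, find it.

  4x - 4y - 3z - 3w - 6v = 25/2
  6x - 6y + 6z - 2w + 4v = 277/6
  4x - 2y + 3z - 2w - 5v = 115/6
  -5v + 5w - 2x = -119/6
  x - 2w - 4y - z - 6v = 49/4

x = 3/4, y = -3, z = 5/2, w = -3, v = 2/3

Row-reduce the augmented matrix:
R1 ← R1 / (4).
R2 ← R2 − 6·R1.
R3 ← R3 − 4·R1.
R4 ← R4 + 2·R1.
R5 ← R5 − 1·R1.
Swap R2 and R3.
R2 ← R2 / (2).
R1 ← R1 + 1·R2.
R4 ← R4 + 2·R2.
R5 ← R5 + 3·R2.
R3 ← R3 / (21/2).
R1 ← R1 − 9/4·R3.
R2 ← R2 − 3·R3.
R4 ← R4 − 9/2·R3.
R5 ← R5 − 35/4·R3.
R4 ← R4 / (24/7).
R1 ← R1 + 11/14·R4.
R2 ← R2 + 3/14·R4.
R3 ← R3 − 5/21·R4.
R5 ← R5 + 11/6·R4.
R5 ← R5 / (-185/9).
R1 ← R1 + 20/3·R5.
R2 ← R2 + 4·R5.
R3 ← R3 − 19/9·R5.
R4 ← R4 + 11/3·R5.
Reading off the reduced rows gives x = 3/4, y = -3, z = 5/2, w = -3, v = 2/3.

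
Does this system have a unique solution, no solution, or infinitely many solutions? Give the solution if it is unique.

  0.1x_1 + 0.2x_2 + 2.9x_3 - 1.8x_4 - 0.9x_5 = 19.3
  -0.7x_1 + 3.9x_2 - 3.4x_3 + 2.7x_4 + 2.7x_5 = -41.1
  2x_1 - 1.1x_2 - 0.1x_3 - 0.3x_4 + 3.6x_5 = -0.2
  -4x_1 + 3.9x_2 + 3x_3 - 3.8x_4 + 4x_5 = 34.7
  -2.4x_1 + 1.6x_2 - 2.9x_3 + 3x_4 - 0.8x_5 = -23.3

Row-reduce the augmented matrix:
R1 ← R1 / (1/10).
R2 ← R2 + 7/10·R1.
R3 ← R3 − 2·R1.
R4 ← R4 + 4·R1.
R5 ← R5 + 12/5·R1.
R2 ← R2 / (53/10).
R1 ← R1 − 2·R2.
R3 ← R3 + 51/10·R2.
R4 ← R4 − 119/10·R2.
R5 ← R5 − 32/5·R2.
R3 ← R3 / (-11087/265).
R1 ← R1 − 1199/53·R3.
R2 ← R2 − 169/53·R3.
R4 ← R4 − 42959/530·R3.
R5 ← R5 − 4907/106·R3.
R4 ← R4 / (-317539/110870).
R1 ← R1 + 1236/11087·R4.
R2 ← R2 − 1407/11087·R4.
R3 ← R3 + 6936/11087·R4.
R5 ← R5 − 7929/11087·R4.
R5 ← R5 / (7645343/1587695).
R1 ← R1 − 548799/317539·R5.
R2 ← R2 − 381072/317539·R5.
R3 ← R3 + 915774/317539·R5.
R4 ← R4 + 1243814/317539·R5.
Reading off the reduced rows gives x_1 = -5, x_2 = -5, x_3 = 5, x_4 = -4, x_5 = 1.

x_1 = -5, x_2 = -5, x_3 = 5, x_4 = -4, x_5 = 1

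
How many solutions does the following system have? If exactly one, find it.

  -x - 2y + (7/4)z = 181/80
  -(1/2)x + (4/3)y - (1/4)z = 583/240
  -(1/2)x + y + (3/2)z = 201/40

Row-reduce the augmented matrix:
R1 ← R1 / (-1).
R2 ← R2 + 1/2·R1.
R3 ← R3 + 1/2·R1.
R2 ← R2 / (7/3).
R1 ← R1 − 2·R2.
R3 ← R3 − 2·R2.
R3 ← R3 / (89/56).
R1 ← R1 + 11/14·R3.
R2 ← R2 + 27/56·R3.
Reading off the reduced rows gives x = -2, y = 7/5, z = 7/4.

x = -2, y = 7/5, z = 7/4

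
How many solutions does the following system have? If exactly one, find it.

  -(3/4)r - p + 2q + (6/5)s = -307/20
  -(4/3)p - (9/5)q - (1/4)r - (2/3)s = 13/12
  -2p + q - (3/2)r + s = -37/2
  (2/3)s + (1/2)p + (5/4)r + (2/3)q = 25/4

p = 4, q = -5, r = 5, s = 2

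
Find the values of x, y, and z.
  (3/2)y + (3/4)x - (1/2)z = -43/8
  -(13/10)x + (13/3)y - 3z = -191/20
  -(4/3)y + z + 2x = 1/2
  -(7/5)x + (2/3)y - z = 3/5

Row-reduce the augmented matrix:
R1 ← R1 / (3/4).
R2 ← R2 + 13/10·R1.
R3 ← R3 − 2·R1.
R4 ← R4 + 7/5·R1.
R2 ← R2 / (104/15).
R1 ← R1 − 2·R2.
R3 ← R3 + 16/3·R2.
R4 ← R4 − 52/15·R2.
R3 ← R3 / (-25/39).
R1 ← R1 − 35/78·R3.
R2 ← R2 + 29/52·R3.
R4 reduces to 0 = 0, so the extra equation is consistent.
Reading off the reduced rows gives x = -3/2, y = -3, z = -1/2.

x = -3/2, y = -3, z = -1/2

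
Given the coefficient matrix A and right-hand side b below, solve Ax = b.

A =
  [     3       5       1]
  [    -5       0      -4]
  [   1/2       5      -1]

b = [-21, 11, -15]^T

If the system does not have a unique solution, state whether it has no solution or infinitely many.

no solution

Row-reduce:
R1 ← R1 / (3).
R2 ← R2 + 5·R1.
R3 ← R3 − 1/2·R1.
R2 ← R2 / (25/3).
R1 ← R1 − 5/3·R2.
R3 ← R3 − 25/6·R2.
Row 3 reduces to 0 = 1/2, a contradiction. The system is inconsistent.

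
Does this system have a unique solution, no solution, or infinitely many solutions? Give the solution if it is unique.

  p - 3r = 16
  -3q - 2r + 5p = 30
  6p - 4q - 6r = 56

p = 1, q = -5, r = -5

Row-reduce the augmented matrix:
R2 ← R2 − 5·R1.
R3 ← R3 − 6·R1.
R2 ← R2 / (-3).
R3 ← R3 + 4·R2.
R3 ← R3 / (-16/3).
R1 ← R1 + 3·R3.
R2 ← R2 + 13/3·R3.
Reading off the reduced rows gives p = 1, q = -5, r = -5.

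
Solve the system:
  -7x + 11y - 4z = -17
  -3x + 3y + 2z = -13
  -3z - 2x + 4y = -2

infinitely many solutions

Row-reduce:
R1 ← R1 / (-7).
R2 ← R2 + 3·R1.
R3 ← R3 + 2·R1.
R2 ← R2 / (-12/7).
R1 ← R1 + 11/7·R2.
R3 ← R3 − 6/7·R2.
Rank is 2 with 3 unknowns, leaving z free.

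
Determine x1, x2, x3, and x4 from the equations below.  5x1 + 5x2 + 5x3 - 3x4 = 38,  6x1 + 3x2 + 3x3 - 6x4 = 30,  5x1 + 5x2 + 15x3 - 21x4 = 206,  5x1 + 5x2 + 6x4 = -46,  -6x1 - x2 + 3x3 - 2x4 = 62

Row-reduce the augmented matrix:
R1 ← R1 / (5).
R2 ← R2 − 6·R1.
R3 ← R3 − 5·R1.
R4 ← R4 − 5·R1.
R5 ← R5 + 6·R1.
R2 ← R2 / (-3).
R1 ← R1 − 1·R2.
R5 ← R5 − 5·R2.
R3 ← R3 / (10).
R2 ← R2 − 1·R3.
R4 ← R4 + 5·R3.
R5 ← R5 − 4·R3.
Swap R4 and R5.
R4 ← R4 / (-12/5).
R1 ← R1 + 7/5·R4.
R2 ← R2 − 13/5·R4.
R3 ← R3 + 9/5·R4.
R5 reduces to 0 = 0, so the extra equation is consistent.
Reading off the reduced rows gives x1 = -6, x2 = 4, x3 = 6, x4 = -6.

x1 = -6, x2 = 4, x3 = 6, x4 = -6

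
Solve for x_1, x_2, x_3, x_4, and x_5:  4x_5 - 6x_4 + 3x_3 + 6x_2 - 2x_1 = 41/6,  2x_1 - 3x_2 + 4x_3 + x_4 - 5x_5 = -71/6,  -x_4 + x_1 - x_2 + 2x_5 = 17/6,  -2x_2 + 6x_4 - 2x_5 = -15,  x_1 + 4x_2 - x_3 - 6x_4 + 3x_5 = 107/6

x_1 = 1/3, x_2 = 0, x_3 = -5/2, x_4 = -5/2, x_5 = 0

Row-reduce the augmented matrix:
R1 ← R1 / (-2).
R2 ← R2 − 2·R1.
R3 ← R3 − 1·R1.
R5 ← R5 − 1·R1.
R2 ← R2 / (3).
R1 ← R1 + 3·R2.
R3 ← R3 − 2·R2.
R4 ← R4 + 2·R2.
R5 ← R5 − 7·R2.
R3 ← R3 / (-19/6).
R1 ← R1 − 11/2·R3.
R2 ← R2 − 7/3·R3.
R4 ← R4 − 14/3·R3.
R5 ← R5 + 95/6·R3.
R4 ← R4 / (32/19).
R1 ← R1 + 60/19·R4.
R2 ← R2 + 41/19·R4.
R3 ← R3 − 4/19·R4.
R5 ← R5 − 6·R4.
R5 ← R5 / (-31).
R1 ← R1 − 13·R5.
R2 ← R2 − 17/2·R5.
R3 ← R3 + 2·R5.
R4 ← R4 − 5/2·R5.
Reading off the reduced rows gives x_1 = 1/3, x_2 = 0, x_3 = -5/2, x_4 = -5/2, x_5 = 0.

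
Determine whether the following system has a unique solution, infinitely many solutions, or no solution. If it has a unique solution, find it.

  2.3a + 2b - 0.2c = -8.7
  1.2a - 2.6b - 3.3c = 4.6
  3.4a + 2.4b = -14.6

Row-reduce the augmented matrix:
R1 ← R1 / (23/10).
R2 ← R2 − 6/5·R1.
R3 ← R3 − 17/5·R1.
R2 ← R2 / (-419/115).
R1 ← R1 − 20/23·R2.
R3 ← R3 + 64/115·R2.
R3 ← R3 / (1642/2095).
R1 ← R1 + 356/419·R3.
R2 ← R2 − 735/838·R3.
Reading off the reduced rows gives a = -5, b = 1, c = -4.

a = -5, b = 1, c = -4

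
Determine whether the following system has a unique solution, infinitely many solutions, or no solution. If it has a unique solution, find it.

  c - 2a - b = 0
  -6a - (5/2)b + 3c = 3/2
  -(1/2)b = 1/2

Row-reduce:
R1 ← R1 / (-2).
R2 ← R2 + 6·R1.
R2 ← R2 / (1/2).
R1 ← R1 − 1/2·R2.
R3 ← R3 + 1/2·R2.
Row 3 reduces to 0 = 2, a contradiction. The system is inconsistent.

no solution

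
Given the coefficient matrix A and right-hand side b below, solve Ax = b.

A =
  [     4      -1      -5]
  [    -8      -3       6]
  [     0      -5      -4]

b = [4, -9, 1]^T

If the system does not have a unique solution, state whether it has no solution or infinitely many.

Row-reduce:
R1 ← R1 / (4).
R2 ← R2 + 8·R1.
R2 ← R2 / (-5).
R1 ← R1 + 1/4·R2.
R3 ← R3 + 5·R2.
Row 3 reduces to 0 = 2, a contradiction. The system is inconsistent.

no solution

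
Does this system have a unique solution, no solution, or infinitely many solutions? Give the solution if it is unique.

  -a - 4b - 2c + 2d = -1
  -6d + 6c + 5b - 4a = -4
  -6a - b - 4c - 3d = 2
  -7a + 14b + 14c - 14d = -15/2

Row-reduce:
R1 ← R1 / (-1).
R2 ← R2 + 4·R1.
R3 ← R3 + 6·R1.
R4 ← R4 + 7·R1.
R2 ← R2 / (21).
R1 ← R1 − 4·R2.
R3 ← R3 − 23·R2.
R4 ← R4 − 42·R2.
R3 ← R3 / (-22/3).
R1 ← R1 + 2/3·R3.
R2 ← R2 − 2/3·R3.
Row 4 reduces to 0 = -1/2, a contradiction. The system is inconsistent.

no solution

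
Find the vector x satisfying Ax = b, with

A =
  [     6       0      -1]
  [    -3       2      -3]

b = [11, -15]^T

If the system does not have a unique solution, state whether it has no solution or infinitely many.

infinitely many solutions

Row-reduce:
R1 ← R1 / (6).
R2 ← R2 + 3·R1.
R2 ← R2 / (2).
Rank is 2 with 3 unknowns, leaving x_3 free.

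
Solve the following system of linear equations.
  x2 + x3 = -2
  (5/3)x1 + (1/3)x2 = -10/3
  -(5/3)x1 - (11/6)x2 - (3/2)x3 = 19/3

Row-reduce:
Swap R1 and R2.
R1 ← R1 / (5/3).
R3 ← R3 + 5/3·R1.
R1 ← R1 − 1/5·R2.
R3 ← R3 + 3/2·R2.
Rank is 2 with 3 unknowns, leaving x3 free.

infinitely many solutions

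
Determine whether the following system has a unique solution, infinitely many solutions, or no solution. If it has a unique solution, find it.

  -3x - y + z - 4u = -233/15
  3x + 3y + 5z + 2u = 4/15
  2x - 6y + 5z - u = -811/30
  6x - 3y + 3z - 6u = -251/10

x = 1/2, y = 11/5, z = -5/2, u = 7/3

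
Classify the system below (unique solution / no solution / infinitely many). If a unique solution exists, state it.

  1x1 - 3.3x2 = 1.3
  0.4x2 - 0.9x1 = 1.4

x1 = -2, x2 = -1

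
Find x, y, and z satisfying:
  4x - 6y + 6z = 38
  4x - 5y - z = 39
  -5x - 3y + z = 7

Row-reduce the augmented matrix:
R1 ← R1 / (4).
R2 ← R2 − 4·R1.
R3 ← R3 + 5·R1.
R1 ← R1 + 3/2·R2.
R3 ← R3 + 21/2·R2.
R3 ← R3 / (-65).
R1 ← R1 + 9·R3.
R2 ← R2 + 7·R3.
Reading off the reduced rows gives x = 2, y = -6, z = -1.

x = 2, y = -6, z = -1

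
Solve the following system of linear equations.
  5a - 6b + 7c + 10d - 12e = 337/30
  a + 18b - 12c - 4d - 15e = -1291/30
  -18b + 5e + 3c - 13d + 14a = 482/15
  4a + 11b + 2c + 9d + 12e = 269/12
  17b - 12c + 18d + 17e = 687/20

a = 5/3, b = -5/4, c = -2/5, d = 3/2, e = 7/5

Row-reduce the augmented matrix:
R1 ← R1 / (5).
R2 ← R2 − 1·R1.
R3 ← R3 − 14·R1.
R4 ← R4 − 4·R1.
R2 ← R2 / (96/5).
R1 ← R1 + 6/5·R2.
R3 ← R3 + 6/5·R2.
R4 ← R4 − 79/5·R2.
R5 ← R5 − 17·R2.
R3 ← R3 / (-279/16).
R1 ← R1 − 9/16·R3.
R2 ← R2 + 67/96·R3.
R4 ← R4 − 713/96·R3.
R5 ← R5 + 13/96·R3.
R4 ← R4 / (-631/54).
R1 ← R1 − 9/31·R4.
R2 ← R2 − 2249/1674·R4.
R3 ← R3 − 662/279·R4.
R5 ← R5 − 39563/1674·R4.
R5 ← R5 / (2446975/19561).
R1 ← R1 + 15127/19561·R5.
R2 ← R2 − 65678/19561·R5.
R3 ← R3 − 148533/19561·R5.
R4 ← R4 + 2596/631·R5.
Reading off the reduced rows gives a = 5/3, b = -5/4, c = -2/5, d = 3/2, e = 7/5.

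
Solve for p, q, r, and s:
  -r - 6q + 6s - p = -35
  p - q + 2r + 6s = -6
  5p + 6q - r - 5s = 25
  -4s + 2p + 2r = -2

p = -2, q = 6, r = 1, s = 0

Row-reduce the augmented matrix:
R1 ← R1 / (-1).
R2 ← R2 − 1·R1.
R3 ← R3 − 5·R1.
R4 ← R4 − 2·R1.
R2 ← R2 / (-7).
R1 ← R1 − 6·R2.
R3 ← R3 + 24·R2.
R4 ← R4 + 12·R2.
R3 ← R3 / (-66/7).
R1 ← R1 − 13/7·R3.
R2 ← R2 + 1/7·R3.
R4 ← R4 + 12/7·R3.
R4 ← R4 / (-106/11).
R1 ← R1 − 73/66·R4.
R2 ← R2 + 97/66·R4.
R3 ← R3 − 113/66·R4.
Reading off the reduced rows gives p = -2, q = 6, r = 1, s = 0.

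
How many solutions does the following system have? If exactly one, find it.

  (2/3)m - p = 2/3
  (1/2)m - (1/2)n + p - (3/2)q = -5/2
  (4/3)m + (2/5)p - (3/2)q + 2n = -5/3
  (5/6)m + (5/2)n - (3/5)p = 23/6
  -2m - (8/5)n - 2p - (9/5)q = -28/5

no solution

Row-reduce:
R1 ← R1 / (2/3).
R2 ← R2 − 1/2·R1.
R3 ← R3 − 4/3·R1.
R4 ← R4 − 5/6·R1.
R5 ← R5 + 2·R1.
R2 ← R2 / (-1/2).
R3 ← R3 − 2·R2.
R4 ← R4 − 5/2·R2.
R5 ← R5 + 8/5·R2.
R3 ← R3 / (47/5).
R1 ← R1 + 3/2·R3.
R2 ← R2 + 7/2·R3.
R4 ← R4 − 47/5·R3.
R5 ← R5 + 53/5·R3.
Swap R4 and R5.
R4 ← R4 / (-513/94).
R1 ← R1 + 225/188·R4.
R2 ← R2 − 39/188·R4.
R3 ← R3 + 75/94·R4.
Row 5 reduces to 0 = 3, a contradiction. The system is inconsistent.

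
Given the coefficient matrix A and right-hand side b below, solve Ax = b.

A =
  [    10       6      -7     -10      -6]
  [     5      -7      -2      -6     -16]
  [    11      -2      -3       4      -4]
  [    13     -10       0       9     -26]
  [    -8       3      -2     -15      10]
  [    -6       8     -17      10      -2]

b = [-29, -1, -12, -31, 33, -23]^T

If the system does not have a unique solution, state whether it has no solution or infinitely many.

no solution

Row-reduce:
R1 ← R1 / (10).
R2 ← R2 − 5·R1.
R3 ← R3 − 11·R1.
R4 ← R4 − 13·R1.
R5 ← R5 + 8·R1.
R6 ← R6 + 6·R1.
R2 ← R2 / (-10).
R1 ← R1 − 3/5·R2.
R3 ← R3 + 43/5·R2.
R4 ← R4 + 89/5·R2.
R5 ← R5 − 39/5·R2.
R6 ← R6 − 58/5·R2.
R3 ← R3 / (341/100).
R1 ← R1 + 61/100·R3.
R2 ← R2 + 3/20·R3.
R4 ← R4 − 643/100·R3.
R5 ← R5 + 643/100·R3.
R6 ← R6 + 973/50·R3.
R4 ← R4 / (-2089/341).
R1 ← R1 − 606/341·R4.
R2 ← R2 − 272/341·R4.
R3 ← R3 − 1586/341·R4.
R5 ← R5 − 2089/341·R4.
R6 ← R6 − 31832/341·R4.
Swap R5 and R6.
R5 ← R5 / (-548796/2089).
R1 ← R1 + 10486/2089·R5.
R2 ← R2 + 1742/2089·R5.
R3 ← R3 + 24934/2089·R5.
R4 ← R4 − 7176/2089·R5.
Row 6 reduces to 0 = 3, a contradiction. The system is inconsistent.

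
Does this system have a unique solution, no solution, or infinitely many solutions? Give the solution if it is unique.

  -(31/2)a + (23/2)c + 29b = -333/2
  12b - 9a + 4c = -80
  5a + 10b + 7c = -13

infinitely many solutions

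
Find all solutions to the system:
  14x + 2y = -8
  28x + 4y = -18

Row-reduce:
R1 ← R1 / (14).
R2 ← R2 − 28·R1.
Row 2 reduces to 0 = -2, a contradiction. The system is inconsistent.

no solution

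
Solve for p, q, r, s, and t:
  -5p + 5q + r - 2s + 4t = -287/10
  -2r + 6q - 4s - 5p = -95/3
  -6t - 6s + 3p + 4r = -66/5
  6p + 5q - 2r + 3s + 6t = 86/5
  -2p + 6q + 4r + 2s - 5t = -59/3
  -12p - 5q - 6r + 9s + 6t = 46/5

p = 8/3, q = -2, r = -3/2, s = 7/3, t = 1/5

Row-reduce the augmented matrix:
R1 ← R1 / (-5).
R2 ← R2 + 5·R1.
R3 ← R3 − 3·R1.
R4 ← R4 − 6·R1.
R5 ← R5 + 2·R1.
R6 ← R6 + 12·R1.
R1 ← R1 + 1·R2.
R3 ← R3 − 3·R2.
R4 ← R4 − 11·R2.
R5 ← R5 − 4·R2.
R6 ← R6 + 17·R2.
R3 ← R3 / (68/5).
R1 ← R1 + 16/5·R3.
R2 ← R2 + 3·R3.
R4 ← R4 − 161/5·R3.
R5 ← R5 − 78/5·R3.
R6 ← R6 + 297/5·R3.
R4 ← R4 / (865/34).
R1 ← R1 + 32/17·R4.
R2 ← R2 + 77/34·R4.
R3 ← R3 + 3/34·R4.
R5 ← R5 − 207/17·R4.
R6 ← R6 + 865/34·R4.
R5 ← R5 / (-14657/865).
R1 ← R1 + 208/865·R5.
R2 ← R2 − 831/865·R5.
R3 ← R3 − 639/865·R5.
R4 ← R4 − 1187/865·R5.
R6 reduces to 0 = 0, so the extra equation is consistent.
Reading off the reduced rows gives p = 8/3, q = -2, r = -3/2, s = 7/3, t = 1/5.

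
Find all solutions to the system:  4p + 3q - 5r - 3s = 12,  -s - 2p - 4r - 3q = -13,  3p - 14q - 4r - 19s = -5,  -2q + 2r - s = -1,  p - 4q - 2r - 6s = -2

no solution

Row-reduce:
R1 ← R1 / (4).
R2 ← R2 + 2·R1.
R3 ← R3 − 3·R1.
R5 ← R5 − 1·R1.
R2 ← R2 / (-3/2).
R1 ← R1 − 3/4·R2.
R3 ← R3 + 65/4·R2.
R4 ← R4 + 2·R2.
R5 ← R5 + 19/4·R2.
R3 ← R3 / (421/6).
R1 ← R1 + 9/2·R3.
R2 ← R2 − 13/3·R3.
R4 ← R4 − 32/3·R3.
R5 ← R5 − 119/6·R3.
R4 ← R4 / (321/421).
R1 ← R1 + 563/421·R4.
R2 ← R2 − 433/421·R4.
R3 ← R3 − 62/421·R4.
R5 ← R5 + 107/421·R4.
Row 5 reduces to 0 = -2/3, a contradiction. The system is inconsistent.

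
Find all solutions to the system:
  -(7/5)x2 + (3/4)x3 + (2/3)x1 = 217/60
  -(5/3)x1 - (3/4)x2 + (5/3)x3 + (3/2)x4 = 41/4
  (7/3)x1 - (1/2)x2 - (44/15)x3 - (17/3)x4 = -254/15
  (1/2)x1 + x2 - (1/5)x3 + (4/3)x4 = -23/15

no solution

Row-reduce:
R1 ← R1 / (2/3).
R2 ← R2 + 5/3·R1.
R3 ← R3 − 7/3·R1.
R4 ← R4 − 1/2·R1.
R2 ← R2 / (-17/4).
R1 ← R1 + 21/10·R2.
R3 ← R3 − 22/5·R2.
R4 ← R4 − 41/20·R2.
R3 ← R3 / (-227/120).
R1 ← R1 + 5/8·R3.
R2 ← R2 + 5/6·R3.
R4 ← R4 − 227/240·R3.
Row 4 reduces to 0 = 1/4, a contradiction. The system is inconsistent.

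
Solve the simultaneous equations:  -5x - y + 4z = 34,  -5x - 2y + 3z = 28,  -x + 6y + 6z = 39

Row-reduce the augmented matrix:
R1 ← R1 / (-5).
R2 ← R2 + 5·R1.
R3 ← R3 + 1·R1.
R2 ← R2 / (-1).
R1 ← R1 − 1/5·R2.
R3 ← R3 − 31/5·R2.
R3 ← R3 / (-1).
R1 ← R1 + 1·R3.
R2 ← R2 − 1·R3.
Reading off the reduced rows gives x = -3, y = 1, z = 5.

x = -3, y = 1, z = 5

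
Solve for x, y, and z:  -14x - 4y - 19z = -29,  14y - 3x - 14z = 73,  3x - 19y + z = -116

x = -1, y = 6, z = 1

Row-reduce the augmented matrix:
R1 ← R1 / (-14).
R2 ← R2 + 3·R1.
R3 ← R3 − 3·R1.
R2 ← R2 / (104/7).
R1 ← R1 − 2/7·R2.
R3 ← R3 + 139/7·R2.
R3 ← R3 / (-3399/208).
R1 ← R1 − 161/104·R3.
R2 ← R2 + 139/208·R3.
Reading off the reduced rows gives x = -1, y = 6, z = 1.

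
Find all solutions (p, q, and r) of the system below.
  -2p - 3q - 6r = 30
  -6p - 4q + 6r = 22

infinitely many solutions

Row-reduce:
R1 ← R1 / (-2).
R2 ← R2 + 6·R1.
R2 ← R2 / (5).
R1 ← R1 − 3/2·R2.
Rank is 2 with 3 unknowns, leaving r free.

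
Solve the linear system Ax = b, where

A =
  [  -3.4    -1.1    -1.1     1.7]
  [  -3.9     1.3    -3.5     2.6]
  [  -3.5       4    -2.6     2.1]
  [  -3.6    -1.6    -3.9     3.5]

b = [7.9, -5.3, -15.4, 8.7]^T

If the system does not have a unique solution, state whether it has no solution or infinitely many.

Row-reduce the augmented matrix:
R1 ← R1 / (-17/5).
R2 ← R2 + 39/10·R1.
R3 ← R3 + 7/2·R1.
R4 ← R4 + 18/5·R1.
R2 ← R2 / (871/340).
R1 ← R1 − 11/34·R2.
R3 ← R3 − 349/68·R2.
R4 ← R4 + 37/85·R2.
R3 ← R3 / (13137/4355).
R1 ← R1 − 528/871·R3.
R2 ← R2 + 761/871·R3.
R4 ← R4 + 27137/8710·R3.
R4 ← R4 / (1873/2265).
R1 ← R1 + 59/151·R4.
R2 ← R2 + 10/453·R4.
R3 ← R3 + 143/453·R4.
Reading off the reduced rows gives x_1 = 0, x_2 = -4, x_3 = 3, x_4 = 4.

x_1 = 0, x_2 = -4, x_3 = 3, x_4 = 4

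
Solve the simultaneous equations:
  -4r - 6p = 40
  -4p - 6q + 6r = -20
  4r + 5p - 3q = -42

Row-reduce the augmented matrix:
R1 ← R1 / (-6).
R2 ← R2 + 4·R1.
R3 ← R3 − 5·R1.
R2 ← R2 / (-6).
R3 ← R3 + 3·R2.
R3 ← R3 / (-11/3).
R1 ← R1 − 2/3·R3.
R2 ← R2 + 13/9·R3.
Reading off the reduced rows gives p = -4, q = 2, r = -4.

p = -4, q = 2, r = -4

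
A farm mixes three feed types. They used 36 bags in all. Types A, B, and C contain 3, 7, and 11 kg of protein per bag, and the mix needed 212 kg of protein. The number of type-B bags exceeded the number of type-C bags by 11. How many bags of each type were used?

type-A bags: 15, type-B bags: 16, type-C bags: 5

Let a = type-A bags, b = type-B bags, c = type-C bags.
  a + b + c = 36
  11c + 3a + 7b = 212
  b - c = 11
Row-reduce the augmented matrix:
R2 ← R2 − 3·R1.
R2 ← R2 / (4).
R1 ← R1 − 1·R2.
R3 ← R3 − 1·R2.
R3 ← R3 / (-3).
R1 ← R1 + 1·R3.
R2 ← R2 − 2·R3.
Reading off the reduced rows gives a = 15, b = 16, c = 5.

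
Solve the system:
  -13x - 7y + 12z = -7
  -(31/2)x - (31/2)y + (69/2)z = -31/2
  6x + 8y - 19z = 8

infinitely many solutions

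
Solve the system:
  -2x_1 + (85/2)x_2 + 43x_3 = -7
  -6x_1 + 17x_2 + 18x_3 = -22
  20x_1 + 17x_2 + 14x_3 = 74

Row-reduce:
R1 ← R1 / (-2).
R2 ← R2 + 6·R1.
R3 ← R3 − 20·R1.
R2 ← R2 / (-221/2).
R1 ← R1 + 85/4·R2.
R3 ← R3 − 442·R2.
Rank is 2 with 3 unknowns, leaving x_3 free.

infinitely many solutions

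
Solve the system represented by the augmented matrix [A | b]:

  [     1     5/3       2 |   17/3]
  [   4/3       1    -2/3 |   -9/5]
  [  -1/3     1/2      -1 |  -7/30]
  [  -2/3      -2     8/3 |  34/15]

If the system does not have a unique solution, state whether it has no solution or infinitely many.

Row-reduce the augmented matrix:
R2 ← R2 − 4/3·R1.
R3 ← R3 + 1/3·R1.
R4 ← R4 + 2/3·R1.
R2 ← R2 / (-11/9).
R1 ← R1 − 5/3·R2.
R3 ← R3 − 19/18·R2.
R4 ← R4 + 8/9·R2.
R3 ← R3 / (-106/33).
R1 ← R1 + 28/11·R3.
R2 ← R2 − 30/11·R3.
R4 ← R4 − 212/33·R3.
R4 reduces to 0 = 0, so the extra equation is consistent.
Reading off the reduced rows gives x_1 = -2, x_2 = 11/5, x_3 = 2.

x_1 = -2, x_2 = 11/5, x_3 = 2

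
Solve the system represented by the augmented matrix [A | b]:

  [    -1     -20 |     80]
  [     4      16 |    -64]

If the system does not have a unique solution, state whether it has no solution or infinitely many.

x_1 = 0, x_2 = -4

Row-reduce the augmented matrix:
R1 ← R1 / (-1).
R2 ← R2 − 4·R1.
R2 ← R2 / (-64).
R1 ← R1 − 20·R2.
Reading off the reduced rows gives x_1 = 0, x_2 = -4.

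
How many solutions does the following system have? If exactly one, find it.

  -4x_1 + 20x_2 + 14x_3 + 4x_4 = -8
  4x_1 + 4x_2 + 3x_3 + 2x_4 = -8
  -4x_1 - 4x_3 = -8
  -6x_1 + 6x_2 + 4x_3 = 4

infinitely many solutions

Row-reduce:
R1 ← R1 / (-4).
R2 ← R2 − 4·R1.
R3 ← R3 + 4·R1.
R4 ← R4 + 6·R1.
R2 ← R2 / (24).
R1 ← R1 + 5·R2.
R3 ← R3 + 20·R2.
R4 ← R4 + 24·R2.
R3 ← R3 / (-23/6).
R1 ← R1 − 1/24·R3.
R2 ← R2 − 17/24·R3.
Rank is 3 with 4 unknowns, leaving x_4 free.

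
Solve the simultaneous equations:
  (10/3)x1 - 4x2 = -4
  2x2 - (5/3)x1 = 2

infinitely many solutions

Row-reduce:
R1 ← R1 / (10/3).
R2 ← R2 + 5/3·R1.
Rank is 1 with 2 unknowns, leaving x2 free.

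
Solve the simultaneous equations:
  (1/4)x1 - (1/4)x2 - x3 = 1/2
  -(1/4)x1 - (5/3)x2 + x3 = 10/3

infinitely many solutions

Row-reduce:
R1 ← R1 / (1/4).
R2 ← R2 + 1/4·R1.
R2 ← R2 / (-23/12).
R1 ← R1 + 1·R2.
Rank is 2 with 3 unknowns, leaving x3 free.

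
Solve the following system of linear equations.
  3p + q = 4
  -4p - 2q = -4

p = 2, q = -2

Row-reduce the augmented matrix:
R1 ← R1 / (3).
R2 ← R2 + 4·R1.
R2 ← R2 / (-2/3).
R1 ← R1 − 1/3·R2.
Reading off the reduced rows gives p = 2, q = -2.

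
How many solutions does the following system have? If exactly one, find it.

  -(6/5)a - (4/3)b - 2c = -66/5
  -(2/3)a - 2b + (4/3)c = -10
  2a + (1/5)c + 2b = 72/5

a = 1, b = 6, c = 2

Row-reduce the augmented matrix:
R1 ← R1 / (-6/5).
R2 ← R2 + 2/3·R1.
R3 ← R3 − 2·R1.
R2 ← R2 / (-34/27).
R1 ← R1 − 10/9·R2.
R3 ← R3 + 2/9·R2.
R3 ← R3 / (-303/85).
R1 ← R1 − 65/17·R3.
R2 ← R2 + 33/17·R3.
Reading off the reduced rows gives a = 1, b = 6, c = 2.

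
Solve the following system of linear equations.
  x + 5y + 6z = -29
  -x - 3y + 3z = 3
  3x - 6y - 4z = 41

Row-reduce the augmented matrix:
R2 ← R2 + 1·R1.
R3 ← R3 − 3·R1.
R2 ← R2 / (2).
R1 ← R1 − 5·R2.
R3 ← R3 + 21·R2.
R3 ← R3 / (145/2).
R1 ← R1 + 33/2·R3.
R2 ← R2 − 9/2·R3.
Reading off the reduced rows gives x = 3, y = -4, z = -2.

x = 3, y = -4, z = -2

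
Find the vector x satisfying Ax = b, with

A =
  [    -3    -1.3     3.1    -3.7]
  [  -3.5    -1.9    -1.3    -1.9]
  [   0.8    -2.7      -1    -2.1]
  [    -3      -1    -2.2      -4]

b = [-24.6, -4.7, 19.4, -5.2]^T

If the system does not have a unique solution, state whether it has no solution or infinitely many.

Row-reduce the augmented matrix:
R1 ← R1 / (-3).
R2 ← R2 + 7/2·R1.
R3 ← R3 − 4/5·R1.
R4 ← R4 + 3·R1.
R2 ← R2 / (-23/60).
R1 ← R1 − 13/30·R2.
R3 ← R3 + 457/150·R2.
R4 ← R4 − 3/10·R2.
R3 ← R3 / (44739/1150).
R1 ← R1 + 758/115·R3.
R2 ← R2 − 295/23·R3.
R4 ← R4 + 1052/115·R3.
R4 ← R4 / (-272231/74565).
R1 ← R1 − 2804/14913·R4.
R2 ← R2 − 15595/14913·R4.
R3 ← R3 + 8546/14913·R4.
Reading off the reduced rows gives x_1 = 5, x_2 = -5, x_3 = -4, x_4 = 1.

x_1 = 5, x_2 = -5, x_3 = -4, x_4 = 1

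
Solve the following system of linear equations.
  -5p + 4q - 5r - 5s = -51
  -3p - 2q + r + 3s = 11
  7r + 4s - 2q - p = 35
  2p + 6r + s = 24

Row-reduce:
R1 ← R1 / (-5).
R2 ← R2 + 3·R1.
R3 ← R3 + 1·R1.
R4 ← R4 − 2·R1.
R2 ← R2 / (-22/5).
R1 ← R1 + 4/5·R2.
R3 ← R3 + 14/5·R2.
R4 ← R4 − 8/5·R2.
R3 ← R3 / (60/11).
R1 ← R1 − 3/11·R3.
R2 ← R2 + 10/11·R3.
R4 ← R4 − 60/11·R3.
Rank is 3 with 4 unknowns, leaving s free.

infinitely many solutions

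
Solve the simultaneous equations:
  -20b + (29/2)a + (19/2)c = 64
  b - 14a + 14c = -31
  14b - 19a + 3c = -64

Row-reduce:
R1 ← R1 / (29/2).
R2 ← R2 + 14·R1.
R3 ← R3 + 19·R1.
R2 ← R2 / (-531/29).
R1 ← R1 + 40/29·R2.
R3 ← R3 + 354/29·R2.
Row 3 reduces to 0 = -2/3, a contradiction. The system is inconsistent.

no solution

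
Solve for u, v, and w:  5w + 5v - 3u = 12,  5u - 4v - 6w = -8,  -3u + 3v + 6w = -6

u = -4, v = 6, w = -6

Row-reduce the augmented matrix:
R1 ← R1 / (-3).
R2 ← R2 − 5·R1.
R3 ← R3 + 3·R1.
R2 ← R2 / (13/3).
R1 ← R1 + 5/3·R2.
R3 ← R3 + 2·R2.
R3 ← R3 / (27/13).
R1 ← R1 + 10/13·R3.
R2 ← R2 − 7/13·R3.
Reading off the reduced rows gives u = -4, v = 6, w = -6.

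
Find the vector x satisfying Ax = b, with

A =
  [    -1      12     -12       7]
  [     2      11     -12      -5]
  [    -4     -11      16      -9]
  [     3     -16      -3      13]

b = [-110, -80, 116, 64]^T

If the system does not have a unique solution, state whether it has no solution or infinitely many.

Row-reduce the augmented matrix:
R1 ← R1 / (-1).
R2 ← R2 − 2·R1.
R3 ← R3 + 4·R1.
R4 ← R4 − 3·R1.
R2 ← R2 / (35).
R1 ← R1 + 12·R2.
R3 ← R3 + 59·R2.
R4 ← R4 − 20·R2.
R3 ← R3 / (116/35).
R1 ← R1 + 12/35·R3.
R2 ← R2 + 36/35·R3.
R4 ← R4 + 129/7·R3.
R4 ← R4 / (-2683/29).
R1 ← R1 + 179/29·R4.
R2 ← R2 + 189/29·R4.
R3 ← R3 + 191/29·R4.
Reading off the reduced rows gives x_1 = 0, x_2 = -6, x_3 = 2, x_4 = -2.

x_1 = 0, x_2 = -6, x_3 = 2, x_4 = -2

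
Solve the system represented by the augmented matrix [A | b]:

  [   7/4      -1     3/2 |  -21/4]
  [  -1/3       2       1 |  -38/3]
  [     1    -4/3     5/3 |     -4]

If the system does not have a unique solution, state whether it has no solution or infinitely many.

x_1 = -1, x_2 = -4, x_3 = -5

Row-reduce the augmented matrix:
R1 ← R1 / (7/4).
R2 ← R2 + 1/3·R1.
R3 ← R3 − 1·R1.
R2 ← R2 / (38/21).
R1 ← R1 + 4/7·R2.
R3 ← R3 + 16/21·R2.
R3 ← R3 / (77/57).
R1 ← R1 − 24/19·R3.
R2 ← R2 − 27/38·R3.
Reading off the reduced rows gives x_1 = -1, x_2 = -4, x_3 = -5.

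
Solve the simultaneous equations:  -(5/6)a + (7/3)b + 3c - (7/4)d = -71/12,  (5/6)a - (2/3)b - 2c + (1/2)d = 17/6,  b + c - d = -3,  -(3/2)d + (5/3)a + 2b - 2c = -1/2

infinitely many solutions

Row-reduce:
R1 ← R1 / (-5/6).
R2 ← R2 − 5/6·R1.
R4 ← R4 − 5/3·R1.
R2 ← R2 / (5/3).
R1 ← R1 + 14/5·R2.
R3 ← R3 − 1·R2.
R4 ← R4 − 20/3·R2.
R3 ← R3 / (2/5).
R1 ← R1 + 48/25·R3.
R2 ← R2 − 3/5·R3.
Rank is 3 with 4 unknowns, leaving d free.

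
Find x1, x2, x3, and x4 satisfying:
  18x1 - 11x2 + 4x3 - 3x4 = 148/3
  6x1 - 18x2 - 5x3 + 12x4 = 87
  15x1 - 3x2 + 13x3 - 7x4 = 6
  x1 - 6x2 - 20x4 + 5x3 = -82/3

x1 = 5/3, x2 = -8/3, x3 = -1, x4 = 2

Row-reduce the augmented matrix:
R1 ← R1 / (18).
R2 ← R2 − 6·R1.
R3 ← R3 − 15·R1.
R4 ← R4 − 1·R1.
R2 ← R2 / (-43/3).
R1 ← R1 + 11/18·R2.
R3 ← R3 − 37/6·R2.
R4 ← R4 + 97/18·R2.
R3 ← R3 / (597/86).
R1 ← R1 − 127/258·R3.
R2 ← R2 − 19/43·R3.
R4 ← R4 − 1847/258·R3.
R4 ← R4 / (-46294/1791).
R1 ← R1 + 1430/1791·R4.
R2 ← R2 + 583/597·R4.
R3 ← R3 − 94/597·R4.
Reading off the reduced rows gives x1 = 5/3, x2 = -8/3, x3 = -1, x4 = 2.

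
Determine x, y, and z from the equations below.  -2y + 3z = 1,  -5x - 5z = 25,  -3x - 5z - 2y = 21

x = -4, y = -2, z = -1

Row-reduce the augmented matrix:
Swap R1 and R2.
R1 ← R1 / (-5).
R3 ← R3 + 3·R1.
R2 ← R2 / (-2).
R3 ← R3 + 2·R2.
R3 ← R3 / (-5).
R1 ← R1 − 1·R3.
R2 ← R2 + 3/2·R3.
Reading off the reduced rows gives x = -4, y = -2, z = -1.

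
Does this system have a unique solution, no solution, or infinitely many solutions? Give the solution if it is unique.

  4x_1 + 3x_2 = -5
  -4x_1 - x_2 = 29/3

x_1 = -3, x_2 = 7/3

From equation 2: x_2 = -29/3 − 4·x_1.
Substitute into equation 1 and solve: x_1 = -3.
Then x_2 = 7/3.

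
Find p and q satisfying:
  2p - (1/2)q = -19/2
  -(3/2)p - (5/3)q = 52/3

Row-reduce the augmented matrix:
R1 ← R1 / (2).
R2 ← R2 + 3/2·R1.
R2 ← R2 / (-49/24).
R1 ← R1 + 1/4·R2.
Reading off the reduced rows gives p = -6, q = -5.

p = -6, q = -5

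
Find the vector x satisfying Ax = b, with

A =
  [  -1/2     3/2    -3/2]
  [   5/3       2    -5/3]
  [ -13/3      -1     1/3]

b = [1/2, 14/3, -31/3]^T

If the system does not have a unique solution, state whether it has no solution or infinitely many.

no solution

Row-reduce:
R1 ← R1 / (-1/2).
R2 ← R2 − 5/3·R1.
R3 ← R3 + 13/3·R1.
R2 ← R2 / (7).
R1 ← R1 + 3·R2.
R3 ← R3 + 14·R2.
Row 3 reduces to 0 = -2, a contradiction. The system is inconsistent.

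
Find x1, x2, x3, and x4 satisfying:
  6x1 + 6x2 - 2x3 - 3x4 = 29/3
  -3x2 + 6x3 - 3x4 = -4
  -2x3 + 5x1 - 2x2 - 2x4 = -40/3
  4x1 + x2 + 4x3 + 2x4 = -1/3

x1 = -4/3, x2 = 3, x3 = 2/3, x4 = -1/3

Row-reduce the augmented matrix:
R1 ← R1 / (6).
R3 ← R3 − 5·R1.
R4 ← R4 − 4·R1.
R2 ← R2 / (-3).
R1 ← R1 − 1·R2.
R3 ← R3 + 7·R2.
R4 ← R4 + 3·R2.
R3 ← R3 / (-43/3).
R1 ← R1 − 5/3·R3.
R2 ← R2 + 2·R3.
R4 ← R4 + 2/3·R3.
R4 ← R4 / (286/43).
R1 ← R1 + 27/43·R4.
R2 ← R2 + 2/43·R4.
R3 ← R3 + 45/86·R4.
Reading off the reduced rows gives x1 = -4/3, x2 = 3, x3 = 2/3, x4 = -1/3.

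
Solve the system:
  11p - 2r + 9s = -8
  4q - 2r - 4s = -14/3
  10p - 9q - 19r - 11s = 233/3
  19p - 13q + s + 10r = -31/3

Row-reduce the augmented matrix:
R1 ← R1 / (11).
R3 ← R3 − 10·R1.
R4 ← R4 − 19·R1.
R2 ← R2 / (4).
R3 ← R3 + 9·R2.
R4 ← R4 + 13·R2.
R3 ← R3 / (-477/22).
R1 ← R1 + 2/11·R3.
R2 ← R2 + 1/2·R3.
R4 ← R4 − 153/22·R3.
R4 ← R4 / (-1939/53).
R1 ← R1 − 503/477·R4.
R2 ← R2 + 167/477·R4.
R3 ← R3 − 620/477·R4.
Reading off the reduced rows gives p = -1, q = -3, r = -3, s = -1/3.

p = -1, q = -3, r = -3, s = -1/3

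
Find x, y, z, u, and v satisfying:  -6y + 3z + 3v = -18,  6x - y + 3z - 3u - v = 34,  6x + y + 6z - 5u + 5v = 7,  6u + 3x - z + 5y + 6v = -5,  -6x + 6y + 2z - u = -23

Row-reduce the augmented matrix:
Swap R1 and R2.
R1 ← R1 / (6).
R3 ← R3 − 6·R1.
R4 ← R4 − 3·R1.
R5 ← R5 + 6·R1.
R2 ← R2 / (-6).
R1 ← R1 + 1/6·R2.
R3 ← R3 − 2·R2.
R4 ← R4 − 11/2·R2.
R5 ← R5 − 5·R2.
R3 ← R3 / (4).
R1 ← R1 − 5/12·R3.
R2 ← R2 + 1/2·R3.
R4 ← R4 − 1/4·R3.
R5 ← R5 − 15/2·R3.
R4 ← R4 / (61/8).
R1 ← R1 + 7/24·R4.
R2 ← R2 + 1/4·R4.
R3 ← R3 + 1/2·R4.
R5 ← R5 + 1/4·R4.
R5 ← R5 / (-1383/122).
R1 ← R1 + 235/366·R5.
R2 ← R2 − 81/122·R5.
R3 ← R3 − 142/61·R5.
R4 ← R4 − 141/122·R5.
Reading off the reduced rows gives x = 5, y = 1, z = 1, u = 1, v = -5.

x = 5, y = 1, z = 1, u = 1, v = -5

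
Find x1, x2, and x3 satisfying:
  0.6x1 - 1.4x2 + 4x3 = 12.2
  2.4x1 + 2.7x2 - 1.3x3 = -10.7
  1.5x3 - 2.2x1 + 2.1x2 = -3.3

Row-reduce the augmented matrix:
R1 ← R1 / (3/5).
R2 ← R2 − 12/5·R1.
R3 ← R3 + 11/5·R1.
R2 ← R2 / (83/10).
R1 ← R1 + 7/3·R2.
R3 ← R3 + 91/30·R2.
R3 ← R3 / (12256/1245).
R1 ← R1 − 449/249·R3.
R2 ← R2 + 173/83·R3.
Reading off the reduced rows gives x1 = 0, x2 = -3, x3 = 2.

x1 = 0, x2 = -3, x3 = 2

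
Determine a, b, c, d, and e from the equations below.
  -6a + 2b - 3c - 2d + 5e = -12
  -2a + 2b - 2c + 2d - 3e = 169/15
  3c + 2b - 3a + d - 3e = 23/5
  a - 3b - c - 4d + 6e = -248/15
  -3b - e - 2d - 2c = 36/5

a = -4/3, b = -3, c = -1, d = 3, e = -11/5

Row-reduce the augmented matrix:
R1 ← R1 / (-6).
R2 ← R2 + 2·R1.
R3 ← R3 + 3·R1.
R4 ← R4 − 1·R1.
R2 ← R2 / (4/3).
R1 ← R1 + 1/3·R2.
R3 ← R3 − 1·R2.
R4 ← R4 + 8/3·R2.
R5 ← R5 + 3·R2.
R3 ← R3 / (21/4).
R1 ← R1 − 1/4·R3.
R2 ← R2 + 3/4·R3.
R4 ← R4 + 7/2·R3.
R5 ← R5 + 17/4·R3.
R1 ← R1 − 1·R4.
R2 ← R2 − 2·R4.
R5 ← R5 − 4·R4.
R5 ← R5 / (31/14).
R1 ← R1 − 27/14·R5.
R2 ← R2 − 163/42·R5.
R3 ← R3 + 8/21·R5.
R4 ← R4 + 23/6·R5.
Reading off the reduced rows gives a = -4/3, b = -3, c = -1, d = 3, e = -11/5.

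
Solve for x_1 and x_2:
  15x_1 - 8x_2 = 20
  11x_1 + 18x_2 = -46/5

x_1 = 4/5, x_2 = -1

Row-reduce the augmented matrix:
R1 ← R1 / (15).
R2 ← R2 − 11·R1.
R2 ← R2 / (358/15).
R1 ← R1 + 8/15·R2.
Reading off the reduced rows gives x_1 = 4/5, x_2 = -1.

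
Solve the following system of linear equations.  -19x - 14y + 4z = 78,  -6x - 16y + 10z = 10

infinitely many solutions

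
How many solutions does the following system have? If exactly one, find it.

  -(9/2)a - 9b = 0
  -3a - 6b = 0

Row-reduce:
R1 ← R1 / (-9/2).
R2 ← R2 + 3·R1.
Rank is 1 with 2 unknowns, leaving b free.

infinitely many solutions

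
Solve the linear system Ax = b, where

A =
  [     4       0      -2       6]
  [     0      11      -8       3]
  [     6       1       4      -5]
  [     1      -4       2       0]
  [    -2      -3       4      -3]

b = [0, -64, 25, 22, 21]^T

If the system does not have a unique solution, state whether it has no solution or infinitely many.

no solution

Row-reduce:
R1 ← R1 / (4).
R3 ← R3 − 6·R1.
R4 ← R4 − 1·R1.
R5 ← R5 + 2·R1.
R2 ← R2 / (11).
R3 ← R3 − 1·R2.
R4 ← R4 + 4·R2.
R5 ← R5 + 3·R2.
R3 ← R3 / (85/11).
R1 ← R1 + 1/2·R3.
R2 ← R2 + 8/11·R3.
R4 ← R4 + 9/22·R3.
R5 ← R5 − 9/11·R3.
R4 ← R4 / (-99/85).
R1 ← R1 − 49/85·R4.
R2 ← R2 + 91/85·R4.
R3 ← R3 + 157/85·R4.
R5 ← R5 − 198/85·R4.
Row 5 reduces to 0 = 1, a contradiction. The system is inconsistent.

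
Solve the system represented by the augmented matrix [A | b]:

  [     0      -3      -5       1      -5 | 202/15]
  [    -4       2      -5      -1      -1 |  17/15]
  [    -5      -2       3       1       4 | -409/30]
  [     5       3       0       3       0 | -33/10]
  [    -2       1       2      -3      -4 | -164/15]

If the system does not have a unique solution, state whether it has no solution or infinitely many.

Row-reduce the augmented matrix:
Swap R1 and R2.
R1 ← R1 / (-4).
R3 ← R3 + 5·R1.
R4 ← R4 − 5·R1.
R5 ← R5 + 2·R1.
R2 ← R2 / (-3).
R1 ← R1 + 1/2·R2.
R3 ← R3 + 9/2·R2.
R4 ← R4 − 11/2·R2.
R3 ← R3 / (67/4).
R1 ← R1 − 25/12·R3.
R2 ← R2 − 5/3·R3.
R4 ← R4 + 185/12·R3.
R5 ← R5 − 9/2·R3.
R4 ← R4 / (859/201).
R1 ← R1 + 2/201·R4.
R2 ← R2 + 82/201·R4.
R3 ← R3 − 3/67·R4.
R5 ← R5 + 181/67·R4.
R5 ← R5 / (-5233/859).
R1 ← R1 + 429/859·R5.
R2 ← R2 − 450/859·R5.
R3 ← R3 − 642/859·R5.
R4 ← R4 − 265/859·R5.
Reading off the reduced rows gives x_1 = 5/2, x_2 = -13/5, x_3 = -3, x_4 = -8/3, x_5 = 4/3.

x_1 = 5/2, x_2 = -13/5, x_3 = -3, x_4 = -8/3, x_5 = 4/3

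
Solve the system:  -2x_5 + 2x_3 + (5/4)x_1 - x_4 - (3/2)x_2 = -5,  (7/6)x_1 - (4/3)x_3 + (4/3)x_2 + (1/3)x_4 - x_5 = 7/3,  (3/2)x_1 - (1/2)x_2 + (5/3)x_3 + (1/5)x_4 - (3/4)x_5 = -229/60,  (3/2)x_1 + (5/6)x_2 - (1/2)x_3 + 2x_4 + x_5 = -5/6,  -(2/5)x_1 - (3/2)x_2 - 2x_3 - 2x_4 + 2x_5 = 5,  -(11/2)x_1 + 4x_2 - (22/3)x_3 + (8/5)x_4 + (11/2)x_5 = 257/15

no solution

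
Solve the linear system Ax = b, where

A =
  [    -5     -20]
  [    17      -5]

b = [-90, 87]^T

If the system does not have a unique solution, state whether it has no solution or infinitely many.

Row-reduce the augmented matrix:
R1 ← R1 / (-5).
R2 ← R2 − 17·R1.
R2 ← R2 / (-73).
R1 ← R1 − 4·R2.
Reading off the reduced rows gives x_1 = 6, x_2 = 3.

x_1 = 6, x_2 = 3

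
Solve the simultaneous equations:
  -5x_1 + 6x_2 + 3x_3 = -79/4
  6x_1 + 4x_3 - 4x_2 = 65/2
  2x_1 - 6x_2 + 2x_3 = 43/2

x_1 = 11/4, x_2 = -2, x_3 = 2

Row-reduce the augmented matrix:
R1 ← R1 / (-5).
R2 ← R2 − 6·R1.
R3 ← R3 − 2·R1.
R2 ← R2 / (16/5).
R1 ← R1 + 6/5·R2.
R3 ← R3 + 18/5·R2.
R3 ← R3 / (47/4).
R1 ← R1 − 9/4·R3.
R2 ← R2 − 19/8·R3.
Reading off the reduced rows gives x_1 = 11/4, x_2 = -2, x_3 = 2.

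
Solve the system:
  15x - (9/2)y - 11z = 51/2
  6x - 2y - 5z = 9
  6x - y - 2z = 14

no solution

Row-reduce:
R1 ← R1 / (15).
R2 ← R2 − 6·R1.
R3 ← R3 − 6·R1.
R2 ← R2 / (-1/5).
R1 ← R1 + 3/10·R2.
R3 ← R3 − 4/5·R2.
Row 3 reduces to 0 = -1, a contradiction. The system is inconsistent.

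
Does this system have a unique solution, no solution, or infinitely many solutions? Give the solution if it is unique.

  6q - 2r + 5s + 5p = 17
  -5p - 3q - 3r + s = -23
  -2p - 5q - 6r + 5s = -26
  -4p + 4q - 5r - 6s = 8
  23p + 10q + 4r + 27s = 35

p = 3, q = 2, r = 0, s = -2

Row-reduce the augmented matrix:
R1 ← R1 / (5).
R2 ← R2 + 5·R1.
R3 ← R3 + 2·R1.
R4 ← R4 + 4·R1.
R5 ← R5 − 23·R1.
R2 ← R2 / (3).
R1 ← R1 − 6/5·R2.
R3 ← R3 + 13/5·R2.
R4 ← R4 − 44/5·R2.
R5 ← R5 + 88/5·R2.
R3 ← R3 / (-167/15).
R1 ← R1 − 8/5·R3.
R2 ← R2 + 5/3·R3.
R4 ← R4 − 121/15·R3.
R5 ← R5 + 242/15·R3.
R4 ← R4 / (-1797/167).
R1 ← R1 − 59/167·R4.
R2 ← R2 − 29/167·R4.
R3 ← R3 + 183/167·R4.
R5 ← R5 − 3594/167·R4.
R5 reduces to 0 = 0, so the extra equation is consistent.
Reading off the reduced rows gives p = 3, q = 2, r = 0, s = -2.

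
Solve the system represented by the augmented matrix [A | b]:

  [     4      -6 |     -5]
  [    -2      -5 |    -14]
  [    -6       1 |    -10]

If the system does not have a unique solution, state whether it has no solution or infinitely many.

Row-reduce:
R1 ← R1 / (4).
R2 ← R2 + 2·R1.
R3 ← R3 + 6·R1.
R2 ← R2 / (-8).
R1 ← R1 + 3/2·R2.
R3 ← R3 + 8·R2.
Row 3 reduces to 0 = -1, a contradiction. The system is inconsistent.

no solution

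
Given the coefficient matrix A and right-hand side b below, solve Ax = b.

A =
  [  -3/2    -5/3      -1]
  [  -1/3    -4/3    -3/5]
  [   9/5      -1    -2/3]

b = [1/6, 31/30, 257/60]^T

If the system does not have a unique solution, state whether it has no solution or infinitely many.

Row-reduce the augmented matrix:
R1 ← R1 / (-3/2).
R2 ← R2 + 1/3·R1.
R3 ← R3 − 9/5·R1.
R2 ← R2 / (-26/27).
R1 ← R1 − 10/9·R2.
R3 ← R3 + 3·R2.
R3 ← R3 / (-269/390).
R1 ← R1 − 3/13·R3.
R2 ← R2 − 51/130·R3.
Reading off the reduced rows gives x_1 = 3/2, x_2 = -1/4, x_3 = -2.

x_1 = 3/2, x_2 = -1/4, x_3 = -2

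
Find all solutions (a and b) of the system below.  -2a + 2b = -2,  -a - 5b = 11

a = -1, b = -2

Row-reduce the augmented matrix:
R1 ← R1 / (-2).
R2 ← R2 + 1·R1.
R2 ← R2 / (-6).
R1 ← R1 + 1·R2.
Reading off the reduced rows gives a = -1, b = -2.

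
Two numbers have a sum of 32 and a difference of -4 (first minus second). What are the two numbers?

first number: 14, second number: 18

Let x = first number, y = second number.
  x + y = 32
  x - y = -4
From equation 1: x = 32 − y.
Substitute into equation 2 and solve: y = 18.
Then x = 14.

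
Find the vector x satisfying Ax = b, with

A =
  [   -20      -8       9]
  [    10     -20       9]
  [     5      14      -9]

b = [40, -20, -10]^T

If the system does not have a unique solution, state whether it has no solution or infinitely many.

infinitely many solutions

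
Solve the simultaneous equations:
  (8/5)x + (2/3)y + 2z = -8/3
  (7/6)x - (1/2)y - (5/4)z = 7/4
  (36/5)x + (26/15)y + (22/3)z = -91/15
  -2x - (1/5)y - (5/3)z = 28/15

no solution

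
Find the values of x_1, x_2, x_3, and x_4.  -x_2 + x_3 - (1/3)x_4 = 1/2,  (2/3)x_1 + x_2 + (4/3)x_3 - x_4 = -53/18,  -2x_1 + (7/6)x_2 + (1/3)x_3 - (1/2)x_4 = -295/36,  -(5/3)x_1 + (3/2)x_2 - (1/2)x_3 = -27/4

x_1 = 5/2, x_2 = -5/2, x_3 = -7/3, x_4 = -1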